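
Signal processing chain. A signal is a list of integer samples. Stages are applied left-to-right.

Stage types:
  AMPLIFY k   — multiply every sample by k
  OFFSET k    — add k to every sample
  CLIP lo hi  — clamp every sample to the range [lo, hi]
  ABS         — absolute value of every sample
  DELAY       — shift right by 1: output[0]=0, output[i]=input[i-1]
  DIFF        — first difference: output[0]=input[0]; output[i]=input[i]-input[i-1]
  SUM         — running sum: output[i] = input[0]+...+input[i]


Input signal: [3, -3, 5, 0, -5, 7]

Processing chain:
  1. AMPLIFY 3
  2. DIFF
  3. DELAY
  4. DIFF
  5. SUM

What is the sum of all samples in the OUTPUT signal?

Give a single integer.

Answer: -15

Derivation:
Input: [3, -3, 5, 0, -5, 7]
Stage 1 (AMPLIFY 3): 3*3=9, -3*3=-9, 5*3=15, 0*3=0, -5*3=-15, 7*3=21 -> [9, -9, 15, 0, -15, 21]
Stage 2 (DIFF): s[0]=9, -9-9=-18, 15--9=24, 0-15=-15, -15-0=-15, 21--15=36 -> [9, -18, 24, -15, -15, 36]
Stage 3 (DELAY): [0, 9, -18, 24, -15, -15] = [0, 9, -18, 24, -15, -15] -> [0, 9, -18, 24, -15, -15]
Stage 4 (DIFF): s[0]=0, 9-0=9, -18-9=-27, 24--18=42, -15-24=-39, -15--15=0 -> [0, 9, -27, 42, -39, 0]
Stage 5 (SUM): sum[0..0]=0, sum[0..1]=9, sum[0..2]=-18, sum[0..3]=24, sum[0..4]=-15, sum[0..5]=-15 -> [0, 9, -18, 24, -15, -15]
Output sum: -15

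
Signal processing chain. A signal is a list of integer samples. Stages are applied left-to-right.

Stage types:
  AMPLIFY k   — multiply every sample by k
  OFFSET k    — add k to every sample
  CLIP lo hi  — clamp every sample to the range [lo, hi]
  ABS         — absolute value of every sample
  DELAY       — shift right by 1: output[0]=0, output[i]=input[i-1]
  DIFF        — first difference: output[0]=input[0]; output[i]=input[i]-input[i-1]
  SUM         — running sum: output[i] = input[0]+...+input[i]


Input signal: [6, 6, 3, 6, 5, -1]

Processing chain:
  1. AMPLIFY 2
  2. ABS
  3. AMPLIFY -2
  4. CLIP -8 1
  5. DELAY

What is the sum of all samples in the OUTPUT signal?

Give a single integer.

Answer: -40

Derivation:
Input: [6, 6, 3, 6, 5, -1]
Stage 1 (AMPLIFY 2): 6*2=12, 6*2=12, 3*2=6, 6*2=12, 5*2=10, -1*2=-2 -> [12, 12, 6, 12, 10, -2]
Stage 2 (ABS): |12|=12, |12|=12, |6|=6, |12|=12, |10|=10, |-2|=2 -> [12, 12, 6, 12, 10, 2]
Stage 3 (AMPLIFY -2): 12*-2=-24, 12*-2=-24, 6*-2=-12, 12*-2=-24, 10*-2=-20, 2*-2=-4 -> [-24, -24, -12, -24, -20, -4]
Stage 4 (CLIP -8 1): clip(-24,-8,1)=-8, clip(-24,-8,1)=-8, clip(-12,-8,1)=-8, clip(-24,-8,1)=-8, clip(-20,-8,1)=-8, clip(-4,-8,1)=-4 -> [-8, -8, -8, -8, -8, -4]
Stage 5 (DELAY): [0, -8, -8, -8, -8, -8] = [0, -8, -8, -8, -8, -8] -> [0, -8, -8, -8, -8, -8]
Output sum: -40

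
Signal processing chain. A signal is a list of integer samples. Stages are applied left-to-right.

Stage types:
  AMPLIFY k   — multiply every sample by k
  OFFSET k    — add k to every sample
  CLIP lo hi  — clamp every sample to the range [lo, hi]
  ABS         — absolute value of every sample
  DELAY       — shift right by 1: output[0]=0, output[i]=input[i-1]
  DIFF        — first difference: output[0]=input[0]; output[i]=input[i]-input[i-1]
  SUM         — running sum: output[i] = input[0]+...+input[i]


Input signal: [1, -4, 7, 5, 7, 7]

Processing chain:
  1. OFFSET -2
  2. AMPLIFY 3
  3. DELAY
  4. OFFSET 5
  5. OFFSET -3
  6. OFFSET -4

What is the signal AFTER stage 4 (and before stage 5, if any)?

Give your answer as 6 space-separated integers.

Answer: 5 2 -13 20 14 20

Derivation:
Input: [1, -4, 7, 5, 7, 7]
Stage 1 (OFFSET -2): 1+-2=-1, -4+-2=-6, 7+-2=5, 5+-2=3, 7+-2=5, 7+-2=5 -> [-1, -6, 5, 3, 5, 5]
Stage 2 (AMPLIFY 3): -1*3=-3, -6*3=-18, 5*3=15, 3*3=9, 5*3=15, 5*3=15 -> [-3, -18, 15, 9, 15, 15]
Stage 3 (DELAY): [0, -3, -18, 15, 9, 15] = [0, -3, -18, 15, 9, 15] -> [0, -3, -18, 15, 9, 15]
Stage 4 (OFFSET 5): 0+5=5, -3+5=2, -18+5=-13, 15+5=20, 9+5=14, 15+5=20 -> [5, 2, -13, 20, 14, 20]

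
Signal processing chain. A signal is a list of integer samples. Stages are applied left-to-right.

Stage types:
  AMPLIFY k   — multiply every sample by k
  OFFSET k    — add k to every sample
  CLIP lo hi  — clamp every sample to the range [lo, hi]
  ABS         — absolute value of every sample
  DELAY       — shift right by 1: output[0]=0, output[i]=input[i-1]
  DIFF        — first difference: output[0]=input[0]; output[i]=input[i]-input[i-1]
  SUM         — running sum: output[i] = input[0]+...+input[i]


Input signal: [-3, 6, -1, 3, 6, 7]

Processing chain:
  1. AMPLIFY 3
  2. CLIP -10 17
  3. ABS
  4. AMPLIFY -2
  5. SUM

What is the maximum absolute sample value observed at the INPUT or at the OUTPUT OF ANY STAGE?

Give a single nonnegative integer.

Answer: 144

Derivation:
Input: [-3, 6, -1, 3, 6, 7] (max |s|=7)
Stage 1 (AMPLIFY 3): -3*3=-9, 6*3=18, -1*3=-3, 3*3=9, 6*3=18, 7*3=21 -> [-9, 18, -3, 9, 18, 21] (max |s|=21)
Stage 2 (CLIP -10 17): clip(-9,-10,17)=-9, clip(18,-10,17)=17, clip(-3,-10,17)=-3, clip(9,-10,17)=9, clip(18,-10,17)=17, clip(21,-10,17)=17 -> [-9, 17, -3, 9, 17, 17] (max |s|=17)
Stage 3 (ABS): |-9|=9, |17|=17, |-3|=3, |9|=9, |17|=17, |17|=17 -> [9, 17, 3, 9, 17, 17] (max |s|=17)
Stage 4 (AMPLIFY -2): 9*-2=-18, 17*-2=-34, 3*-2=-6, 9*-2=-18, 17*-2=-34, 17*-2=-34 -> [-18, -34, -6, -18, -34, -34] (max |s|=34)
Stage 5 (SUM): sum[0..0]=-18, sum[0..1]=-52, sum[0..2]=-58, sum[0..3]=-76, sum[0..4]=-110, sum[0..5]=-144 -> [-18, -52, -58, -76, -110, -144] (max |s|=144)
Overall max amplitude: 144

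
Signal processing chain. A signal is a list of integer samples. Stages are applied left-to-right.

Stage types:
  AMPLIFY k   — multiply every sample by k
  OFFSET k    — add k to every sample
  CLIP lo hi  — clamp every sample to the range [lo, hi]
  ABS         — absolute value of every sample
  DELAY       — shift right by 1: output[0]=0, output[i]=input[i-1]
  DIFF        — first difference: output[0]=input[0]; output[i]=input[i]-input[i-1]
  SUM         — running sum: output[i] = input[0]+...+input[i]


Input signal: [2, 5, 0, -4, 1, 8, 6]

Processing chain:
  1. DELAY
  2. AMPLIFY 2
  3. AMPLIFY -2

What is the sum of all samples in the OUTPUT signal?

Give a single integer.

Input: [2, 5, 0, -4, 1, 8, 6]
Stage 1 (DELAY): [0, 2, 5, 0, -4, 1, 8] = [0, 2, 5, 0, -4, 1, 8] -> [0, 2, 5, 0, -4, 1, 8]
Stage 2 (AMPLIFY 2): 0*2=0, 2*2=4, 5*2=10, 0*2=0, -4*2=-8, 1*2=2, 8*2=16 -> [0, 4, 10, 0, -8, 2, 16]
Stage 3 (AMPLIFY -2): 0*-2=0, 4*-2=-8, 10*-2=-20, 0*-2=0, -8*-2=16, 2*-2=-4, 16*-2=-32 -> [0, -8, -20, 0, 16, -4, -32]
Output sum: -48

Answer: -48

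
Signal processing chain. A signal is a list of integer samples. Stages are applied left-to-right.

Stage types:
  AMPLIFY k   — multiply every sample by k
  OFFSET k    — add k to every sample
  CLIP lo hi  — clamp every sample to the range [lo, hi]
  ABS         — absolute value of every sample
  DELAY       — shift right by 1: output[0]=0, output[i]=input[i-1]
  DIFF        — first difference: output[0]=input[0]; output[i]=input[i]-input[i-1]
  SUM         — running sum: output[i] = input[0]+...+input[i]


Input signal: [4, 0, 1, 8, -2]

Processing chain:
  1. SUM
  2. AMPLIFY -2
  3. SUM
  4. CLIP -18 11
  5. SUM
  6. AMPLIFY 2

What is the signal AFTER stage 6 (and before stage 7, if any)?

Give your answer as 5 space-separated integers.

Input: [4, 0, 1, 8, -2]
Stage 1 (SUM): sum[0..0]=4, sum[0..1]=4, sum[0..2]=5, sum[0..3]=13, sum[0..4]=11 -> [4, 4, 5, 13, 11]
Stage 2 (AMPLIFY -2): 4*-2=-8, 4*-2=-8, 5*-2=-10, 13*-2=-26, 11*-2=-22 -> [-8, -8, -10, -26, -22]
Stage 3 (SUM): sum[0..0]=-8, sum[0..1]=-16, sum[0..2]=-26, sum[0..3]=-52, sum[0..4]=-74 -> [-8, -16, -26, -52, -74]
Stage 4 (CLIP -18 11): clip(-8,-18,11)=-8, clip(-16,-18,11)=-16, clip(-26,-18,11)=-18, clip(-52,-18,11)=-18, clip(-74,-18,11)=-18 -> [-8, -16, -18, -18, -18]
Stage 5 (SUM): sum[0..0]=-8, sum[0..1]=-24, sum[0..2]=-42, sum[0..3]=-60, sum[0..4]=-78 -> [-8, -24, -42, -60, -78]
Stage 6 (AMPLIFY 2): -8*2=-16, -24*2=-48, -42*2=-84, -60*2=-120, -78*2=-156 -> [-16, -48, -84, -120, -156]

Answer: -16 -48 -84 -120 -156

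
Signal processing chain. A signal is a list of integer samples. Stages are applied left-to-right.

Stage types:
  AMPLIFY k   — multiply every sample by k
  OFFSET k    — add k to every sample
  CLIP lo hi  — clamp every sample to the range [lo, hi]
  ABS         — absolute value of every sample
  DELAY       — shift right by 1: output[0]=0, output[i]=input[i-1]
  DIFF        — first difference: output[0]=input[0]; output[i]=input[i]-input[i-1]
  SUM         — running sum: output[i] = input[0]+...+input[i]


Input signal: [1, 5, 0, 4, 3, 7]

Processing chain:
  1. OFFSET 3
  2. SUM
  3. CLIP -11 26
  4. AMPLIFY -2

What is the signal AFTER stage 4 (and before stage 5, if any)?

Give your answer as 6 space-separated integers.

Input: [1, 5, 0, 4, 3, 7]
Stage 1 (OFFSET 3): 1+3=4, 5+3=8, 0+3=3, 4+3=7, 3+3=6, 7+3=10 -> [4, 8, 3, 7, 6, 10]
Stage 2 (SUM): sum[0..0]=4, sum[0..1]=12, sum[0..2]=15, sum[0..3]=22, sum[0..4]=28, sum[0..5]=38 -> [4, 12, 15, 22, 28, 38]
Stage 3 (CLIP -11 26): clip(4,-11,26)=4, clip(12,-11,26)=12, clip(15,-11,26)=15, clip(22,-11,26)=22, clip(28,-11,26)=26, clip(38,-11,26)=26 -> [4, 12, 15, 22, 26, 26]
Stage 4 (AMPLIFY -2): 4*-2=-8, 12*-2=-24, 15*-2=-30, 22*-2=-44, 26*-2=-52, 26*-2=-52 -> [-8, -24, -30, -44, -52, -52]

Answer: -8 -24 -30 -44 -52 -52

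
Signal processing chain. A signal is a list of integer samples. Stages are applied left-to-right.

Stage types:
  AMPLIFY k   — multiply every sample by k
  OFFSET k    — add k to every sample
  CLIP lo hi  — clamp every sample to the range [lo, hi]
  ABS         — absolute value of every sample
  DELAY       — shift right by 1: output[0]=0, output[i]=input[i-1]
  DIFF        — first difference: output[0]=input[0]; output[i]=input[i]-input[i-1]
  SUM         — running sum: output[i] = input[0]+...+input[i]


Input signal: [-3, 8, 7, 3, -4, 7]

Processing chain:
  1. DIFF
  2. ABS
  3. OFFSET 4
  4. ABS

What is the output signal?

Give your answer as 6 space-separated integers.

Answer: 7 15 5 8 11 15

Derivation:
Input: [-3, 8, 7, 3, -4, 7]
Stage 1 (DIFF): s[0]=-3, 8--3=11, 7-8=-1, 3-7=-4, -4-3=-7, 7--4=11 -> [-3, 11, -1, -4, -7, 11]
Stage 2 (ABS): |-3|=3, |11|=11, |-1|=1, |-4|=4, |-7|=7, |11|=11 -> [3, 11, 1, 4, 7, 11]
Stage 3 (OFFSET 4): 3+4=7, 11+4=15, 1+4=5, 4+4=8, 7+4=11, 11+4=15 -> [7, 15, 5, 8, 11, 15]
Stage 4 (ABS): |7|=7, |15|=15, |5|=5, |8|=8, |11|=11, |15|=15 -> [7, 15, 5, 8, 11, 15]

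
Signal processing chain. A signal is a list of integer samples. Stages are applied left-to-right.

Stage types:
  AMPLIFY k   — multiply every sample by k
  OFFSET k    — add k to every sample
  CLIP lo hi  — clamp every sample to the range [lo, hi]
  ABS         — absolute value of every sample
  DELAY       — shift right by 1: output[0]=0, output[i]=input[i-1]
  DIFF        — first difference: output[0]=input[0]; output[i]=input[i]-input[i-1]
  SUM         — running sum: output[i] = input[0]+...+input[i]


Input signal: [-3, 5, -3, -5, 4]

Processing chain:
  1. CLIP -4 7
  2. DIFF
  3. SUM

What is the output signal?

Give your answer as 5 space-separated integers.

Answer: -3 5 -3 -4 4

Derivation:
Input: [-3, 5, -3, -5, 4]
Stage 1 (CLIP -4 7): clip(-3,-4,7)=-3, clip(5,-4,7)=5, clip(-3,-4,7)=-3, clip(-5,-4,7)=-4, clip(4,-4,7)=4 -> [-3, 5, -3, -4, 4]
Stage 2 (DIFF): s[0]=-3, 5--3=8, -3-5=-8, -4--3=-1, 4--4=8 -> [-3, 8, -8, -1, 8]
Stage 3 (SUM): sum[0..0]=-3, sum[0..1]=5, sum[0..2]=-3, sum[0..3]=-4, sum[0..4]=4 -> [-3, 5, -3, -4, 4]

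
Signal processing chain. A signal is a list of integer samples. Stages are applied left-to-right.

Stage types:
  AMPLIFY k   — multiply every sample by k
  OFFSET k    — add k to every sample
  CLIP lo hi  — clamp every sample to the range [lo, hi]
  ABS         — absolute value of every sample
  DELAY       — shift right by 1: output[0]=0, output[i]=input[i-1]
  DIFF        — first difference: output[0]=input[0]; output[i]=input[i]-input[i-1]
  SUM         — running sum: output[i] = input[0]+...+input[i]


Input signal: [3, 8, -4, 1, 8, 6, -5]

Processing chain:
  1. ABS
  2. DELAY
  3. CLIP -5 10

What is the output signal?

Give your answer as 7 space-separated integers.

Input: [3, 8, -4, 1, 8, 6, -5]
Stage 1 (ABS): |3|=3, |8|=8, |-4|=4, |1|=1, |8|=8, |6|=6, |-5|=5 -> [3, 8, 4, 1, 8, 6, 5]
Stage 2 (DELAY): [0, 3, 8, 4, 1, 8, 6] = [0, 3, 8, 4, 1, 8, 6] -> [0, 3, 8, 4, 1, 8, 6]
Stage 3 (CLIP -5 10): clip(0,-5,10)=0, clip(3,-5,10)=3, clip(8,-5,10)=8, clip(4,-5,10)=4, clip(1,-5,10)=1, clip(8,-5,10)=8, clip(6,-5,10)=6 -> [0, 3, 8, 4, 1, 8, 6]

Answer: 0 3 8 4 1 8 6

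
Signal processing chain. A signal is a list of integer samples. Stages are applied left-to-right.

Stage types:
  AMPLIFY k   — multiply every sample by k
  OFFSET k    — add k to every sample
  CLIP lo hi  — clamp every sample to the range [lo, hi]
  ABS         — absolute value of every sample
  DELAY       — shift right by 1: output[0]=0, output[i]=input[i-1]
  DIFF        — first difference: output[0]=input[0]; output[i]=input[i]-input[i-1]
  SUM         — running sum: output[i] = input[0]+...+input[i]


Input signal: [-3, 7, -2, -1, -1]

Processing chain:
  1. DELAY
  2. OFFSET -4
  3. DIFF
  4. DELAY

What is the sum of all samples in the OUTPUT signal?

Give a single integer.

Answer: -6

Derivation:
Input: [-3, 7, -2, -1, -1]
Stage 1 (DELAY): [0, -3, 7, -2, -1] = [0, -3, 7, -2, -1] -> [0, -3, 7, -2, -1]
Stage 2 (OFFSET -4): 0+-4=-4, -3+-4=-7, 7+-4=3, -2+-4=-6, -1+-4=-5 -> [-4, -7, 3, -6, -5]
Stage 3 (DIFF): s[0]=-4, -7--4=-3, 3--7=10, -6-3=-9, -5--6=1 -> [-4, -3, 10, -9, 1]
Stage 4 (DELAY): [0, -4, -3, 10, -9] = [0, -4, -3, 10, -9] -> [0, -4, -3, 10, -9]
Output sum: -6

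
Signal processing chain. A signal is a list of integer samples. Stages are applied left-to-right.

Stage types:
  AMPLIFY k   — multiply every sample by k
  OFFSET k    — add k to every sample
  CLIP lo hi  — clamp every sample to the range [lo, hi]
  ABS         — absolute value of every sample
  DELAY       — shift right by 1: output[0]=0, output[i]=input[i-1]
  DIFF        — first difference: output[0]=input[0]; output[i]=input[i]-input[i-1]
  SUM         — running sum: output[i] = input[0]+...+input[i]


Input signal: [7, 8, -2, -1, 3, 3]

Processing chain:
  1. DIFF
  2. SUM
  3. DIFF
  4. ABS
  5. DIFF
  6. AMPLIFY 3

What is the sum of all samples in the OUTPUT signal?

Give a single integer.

Answer: 0

Derivation:
Input: [7, 8, -2, -1, 3, 3]
Stage 1 (DIFF): s[0]=7, 8-7=1, -2-8=-10, -1--2=1, 3--1=4, 3-3=0 -> [7, 1, -10, 1, 4, 0]
Stage 2 (SUM): sum[0..0]=7, sum[0..1]=8, sum[0..2]=-2, sum[0..3]=-1, sum[0..4]=3, sum[0..5]=3 -> [7, 8, -2, -1, 3, 3]
Stage 3 (DIFF): s[0]=7, 8-7=1, -2-8=-10, -1--2=1, 3--1=4, 3-3=0 -> [7, 1, -10, 1, 4, 0]
Stage 4 (ABS): |7|=7, |1|=1, |-10|=10, |1|=1, |4|=4, |0|=0 -> [7, 1, 10, 1, 4, 0]
Stage 5 (DIFF): s[0]=7, 1-7=-6, 10-1=9, 1-10=-9, 4-1=3, 0-4=-4 -> [7, -6, 9, -9, 3, -4]
Stage 6 (AMPLIFY 3): 7*3=21, -6*3=-18, 9*3=27, -9*3=-27, 3*3=9, -4*3=-12 -> [21, -18, 27, -27, 9, -12]
Output sum: 0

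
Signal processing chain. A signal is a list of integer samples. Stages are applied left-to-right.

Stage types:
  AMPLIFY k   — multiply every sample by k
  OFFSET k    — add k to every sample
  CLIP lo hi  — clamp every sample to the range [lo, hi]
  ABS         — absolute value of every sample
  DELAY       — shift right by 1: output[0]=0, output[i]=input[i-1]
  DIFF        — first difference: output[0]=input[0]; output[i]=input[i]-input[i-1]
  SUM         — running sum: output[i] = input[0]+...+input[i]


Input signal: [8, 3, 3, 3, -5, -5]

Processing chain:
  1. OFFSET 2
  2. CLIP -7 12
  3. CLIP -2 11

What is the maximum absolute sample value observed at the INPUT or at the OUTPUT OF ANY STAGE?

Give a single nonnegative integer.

Answer: 10

Derivation:
Input: [8, 3, 3, 3, -5, -5] (max |s|=8)
Stage 1 (OFFSET 2): 8+2=10, 3+2=5, 3+2=5, 3+2=5, -5+2=-3, -5+2=-3 -> [10, 5, 5, 5, -3, -3] (max |s|=10)
Stage 2 (CLIP -7 12): clip(10,-7,12)=10, clip(5,-7,12)=5, clip(5,-7,12)=5, clip(5,-7,12)=5, clip(-3,-7,12)=-3, clip(-3,-7,12)=-3 -> [10, 5, 5, 5, -3, -3] (max |s|=10)
Stage 3 (CLIP -2 11): clip(10,-2,11)=10, clip(5,-2,11)=5, clip(5,-2,11)=5, clip(5,-2,11)=5, clip(-3,-2,11)=-2, clip(-3,-2,11)=-2 -> [10, 5, 5, 5, -2, -2] (max |s|=10)
Overall max amplitude: 10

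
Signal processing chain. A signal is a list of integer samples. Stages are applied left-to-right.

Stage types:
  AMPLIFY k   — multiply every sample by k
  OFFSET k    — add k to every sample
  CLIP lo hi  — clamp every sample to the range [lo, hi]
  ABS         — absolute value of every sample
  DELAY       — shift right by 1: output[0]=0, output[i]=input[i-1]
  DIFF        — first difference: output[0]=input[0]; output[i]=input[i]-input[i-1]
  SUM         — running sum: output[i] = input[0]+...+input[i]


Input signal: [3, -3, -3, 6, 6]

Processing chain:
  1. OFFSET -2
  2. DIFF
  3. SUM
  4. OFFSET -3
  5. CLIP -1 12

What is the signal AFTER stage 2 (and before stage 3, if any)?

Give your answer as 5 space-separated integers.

Answer: 1 -6 0 9 0

Derivation:
Input: [3, -3, -3, 6, 6]
Stage 1 (OFFSET -2): 3+-2=1, -3+-2=-5, -3+-2=-5, 6+-2=4, 6+-2=4 -> [1, -5, -5, 4, 4]
Stage 2 (DIFF): s[0]=1, -5-1=-6, -5--5=0, 4--5=9, 4-4=0 -> [1, -6, 0, 9, 0]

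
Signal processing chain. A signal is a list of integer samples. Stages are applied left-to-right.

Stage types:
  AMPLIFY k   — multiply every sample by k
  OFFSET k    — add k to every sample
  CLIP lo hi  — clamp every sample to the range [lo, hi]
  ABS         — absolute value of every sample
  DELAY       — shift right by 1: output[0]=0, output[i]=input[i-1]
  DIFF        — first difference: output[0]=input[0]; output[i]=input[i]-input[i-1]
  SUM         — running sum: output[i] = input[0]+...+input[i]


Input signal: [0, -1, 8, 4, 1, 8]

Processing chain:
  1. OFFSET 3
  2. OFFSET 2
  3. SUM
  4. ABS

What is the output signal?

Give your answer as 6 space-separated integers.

Answer: 5 9 22 31 37 50

Derivation:
Input: [0, -1, 8, 4, 1, 8]
Stage 1 (OFFSET 3): 0+3=3, -1+3=2, 8+3=11, 4+3=7, 1+3=4, 8+3=11 -> [3, 2, 11, 7, 4, 11]
Stage 2 (OFFSET 2): 3+2=5, 2+2=4, 11+2=13, 7+2=9, 4+2=6, 11+2=13 -> [5, 4, 13, 9, 6, 13]
Stage 3 (SUM): sum[0..0]=5, sum[0..1]=9, sum[0..2]=22, sum[0..3]=31, sum[0..4]=37, sum[0..5]=50 -> [5, 9, 22, 31, 37, 50]
Stage 4 (ABS): |5|=5, |9|=9, |22|=22, |31|=31, |37|=37, |50|=50 -> [5, 9, 22, 31, 37, 50]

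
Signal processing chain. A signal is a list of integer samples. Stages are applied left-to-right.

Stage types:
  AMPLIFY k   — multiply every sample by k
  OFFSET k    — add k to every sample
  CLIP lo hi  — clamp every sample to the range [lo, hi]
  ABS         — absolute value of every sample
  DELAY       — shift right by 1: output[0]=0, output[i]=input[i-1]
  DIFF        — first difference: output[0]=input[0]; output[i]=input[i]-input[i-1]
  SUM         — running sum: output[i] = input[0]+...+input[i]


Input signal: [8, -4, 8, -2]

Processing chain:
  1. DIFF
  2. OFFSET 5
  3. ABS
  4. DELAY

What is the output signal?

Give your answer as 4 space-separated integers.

Input: [8, -4, 8, -2]
Stage 1 (DIFF): s[0]=8, -4-8=-12, 8--4=12, -2-8=-10 -> [8, -12, 12, -10]
Stage 2 (OFFSET 5): 8+5=13, -12+5=-7, 12+5=17, -10+5=-5 -> [13, -7, 17, -5]
Stage 3 (ABS): |13|=13, |-7|=7, |17|=17, |-5|=5 -> [13, 7, 17, 5]
Stage 4 (DELAY): [0, 13, 7, 17] = [0, 13, 7, 17] -> [0, 13, 7, 17]

Answer: 0 13 7 17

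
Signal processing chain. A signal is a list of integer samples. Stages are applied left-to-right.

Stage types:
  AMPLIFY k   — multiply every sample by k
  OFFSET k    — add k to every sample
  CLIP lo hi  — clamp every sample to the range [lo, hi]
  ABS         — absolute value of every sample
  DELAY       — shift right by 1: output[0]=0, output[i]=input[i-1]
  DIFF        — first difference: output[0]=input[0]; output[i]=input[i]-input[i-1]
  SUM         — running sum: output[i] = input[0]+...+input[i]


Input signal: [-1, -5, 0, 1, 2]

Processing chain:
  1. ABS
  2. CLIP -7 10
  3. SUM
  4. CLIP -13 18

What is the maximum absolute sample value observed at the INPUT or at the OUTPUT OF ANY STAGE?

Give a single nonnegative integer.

Input: [-1, -5, 0, 1, 2] (max |s|=5)
Stage 1 (ABS): |-1|=1, |-5|=5, |0|=0, |1|=1, |2|=2 -> [1, 5, 0, 1, 2] (max |s|=5)
Stage 2 (CLIP -7 10): clip(1,-7,10)=1, clip(5,-7,10)=5, clip(0,-7,10)=0, clip(1,-7,10)=1, clip(2,-7,10)=2 -> [1, 5, 0, 1, 2] (max |s|=5)
Stage 3 (SUM): sum[0..0]=1, sum[0..1]=6, sum[0..2]=6, sum[0..3]=7, sum[0..4]=9 -> [1, 6, 6, 7, 9] (max |s|=9)
Stage 4 (CLIP -13 18): clip(1,-13,18)=1, clip(6,-13,18)=6, clip(6,-13,18)=6, clip(7,-13,18)=7, clip(9,-13,18)=9 -> [1, 6, 6, 7, 9] (max |s|=9)
Overall max amplitude: 9

Answer: 9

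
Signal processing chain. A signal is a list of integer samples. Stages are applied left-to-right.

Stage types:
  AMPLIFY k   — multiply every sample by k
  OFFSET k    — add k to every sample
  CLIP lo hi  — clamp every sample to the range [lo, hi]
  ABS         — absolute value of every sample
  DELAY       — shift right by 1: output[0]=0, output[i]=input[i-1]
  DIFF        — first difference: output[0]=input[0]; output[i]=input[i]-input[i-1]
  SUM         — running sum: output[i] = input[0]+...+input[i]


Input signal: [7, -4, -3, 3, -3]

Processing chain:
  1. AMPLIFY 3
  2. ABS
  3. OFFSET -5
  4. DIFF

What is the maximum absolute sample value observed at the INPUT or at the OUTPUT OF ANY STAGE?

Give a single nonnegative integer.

Input: [7, -4, -3, 3, -3] (max |s|=7)
Stage 1 (AMPLIFY 3): 7*3=21, -4*3=-12, -3*3=-9, 3*3=9, -3*3=-9 -> [21, -12, -9, 9, -9] (max |s|=21)
Stage 2 (ABS): |21|=21, |-12|=12, |-9|=9, |9|=9, |-9|=9 -> [21, 12, 9, 9, 9] (max |s|=21)
Stage 3 (OFFSET -5): 21+-5=16, 12+-5=7, 9+-5=4, 9+-5=4, 9+-5=4 -> [16, 7, 4, 4, 4] (max |s|=16)
Stage 4 (DIFF): s[0]=16, 7-16=-9, 4-7=-3, 4-4=0, 4-4=0 -> [16, -9, -3, 0, 0] (max |s|=16)
Overall max amplitude: 21

Answer: 21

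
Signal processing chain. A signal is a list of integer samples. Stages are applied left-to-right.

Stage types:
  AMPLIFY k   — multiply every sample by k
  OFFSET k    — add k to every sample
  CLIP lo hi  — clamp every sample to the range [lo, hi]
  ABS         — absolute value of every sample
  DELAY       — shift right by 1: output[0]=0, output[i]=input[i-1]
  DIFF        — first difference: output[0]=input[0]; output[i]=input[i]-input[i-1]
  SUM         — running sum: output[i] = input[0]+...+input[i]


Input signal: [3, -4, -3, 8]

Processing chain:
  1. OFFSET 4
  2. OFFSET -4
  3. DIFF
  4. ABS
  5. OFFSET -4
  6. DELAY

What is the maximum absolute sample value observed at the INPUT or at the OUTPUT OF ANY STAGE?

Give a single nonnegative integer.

Input: [3, -4, -3, 8] (max |s|=8)
Stage 1 (OFFSET 4): 3+4=7, -4+4=0, -3+4=1, 8+4=12 -> [7, 0, 1, 12] (max |s|=12)
Stage 2 (OFFSET -4): 7+-4=3, 0+-4=-4, 1+-4=-3, 12+-4=8 -> [3, -4, -3, 8] (max |s|=8)
Stage 3 (DIFF): s[0]=3, -4-3=-7, -3--4=1, 8--3=11 -> [3, -7, 1, 11] (max |s|=11)
Stage 4 (ABS): |3|=3, |-7|=7, |1|=1, |11|=11 -> [3, 7, 1, 11] (max |s|=11)
Stage 5 (OFFSET -4): 3+-4=-1, 7+-4=3, 1+-4=-3, 11+-4=7 -> [-1, 3, -3, 7] (max |s|=7)
Stage 6 (DELAY): [0, -1, 3, -3] = [0, -1, 3, -3] -> [0, -1, 3, -3] (max |s|=3)
Overall max amplitude: 12

Answer: 12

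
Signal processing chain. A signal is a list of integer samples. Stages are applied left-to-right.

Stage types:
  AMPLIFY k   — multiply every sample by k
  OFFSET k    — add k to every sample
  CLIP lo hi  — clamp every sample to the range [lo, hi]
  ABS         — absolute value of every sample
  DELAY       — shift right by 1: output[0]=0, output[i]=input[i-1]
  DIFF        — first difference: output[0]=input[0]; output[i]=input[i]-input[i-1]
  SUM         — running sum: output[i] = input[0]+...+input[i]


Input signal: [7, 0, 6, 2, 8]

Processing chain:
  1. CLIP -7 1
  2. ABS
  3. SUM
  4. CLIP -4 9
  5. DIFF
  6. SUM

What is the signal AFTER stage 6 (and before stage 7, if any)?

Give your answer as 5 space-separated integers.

Input: [7, 0, 6, 2, 8]
Stage 1 (CLIP -7 1): clip(7,-7,1)=1, clip(0,-7,1)=0, clip(6,-7,1)=1, clip(2,-7,1)=1, clip(8,-7,1)=1 -> [1, 0, 1, 1, 1]
Stage 2 (ABS): |1|=1, |0|=0, |1|=1, |1|=1, |1|=1 -> [1, 0, 1, 1, 1]
Stage 3 (SUM): sum[0..0]=1, sum[0..1]=1, sum[0..2]=2, sum[0..3]=3, sum[0..4]=4 -> [1, 1, 2, 3, 4]
Stage 4 (CLIP -4 9): clip(1,-4,9)=1, clip(1,-4,9)=1, clip(2,-4,9)=2, clip(3,-4,9)=3, clip(4,-4,9)=4 -> [1, 1, 2, 3, 4]
Stage 5 (DIFF): s[0]=1, 1-1=0, 2-1=1, 3-2=1, 4-3=1 -> [1, 0, 1, 1, 1]
Stage 6 (SUM): sum[0..0]=1, sum[0..1]=1, sum[0..2]=2, sum[0..3]=3, sum[0..4]=4 -> [1, 1, 2, 3, 4]

Answer: 1 1 2 3 4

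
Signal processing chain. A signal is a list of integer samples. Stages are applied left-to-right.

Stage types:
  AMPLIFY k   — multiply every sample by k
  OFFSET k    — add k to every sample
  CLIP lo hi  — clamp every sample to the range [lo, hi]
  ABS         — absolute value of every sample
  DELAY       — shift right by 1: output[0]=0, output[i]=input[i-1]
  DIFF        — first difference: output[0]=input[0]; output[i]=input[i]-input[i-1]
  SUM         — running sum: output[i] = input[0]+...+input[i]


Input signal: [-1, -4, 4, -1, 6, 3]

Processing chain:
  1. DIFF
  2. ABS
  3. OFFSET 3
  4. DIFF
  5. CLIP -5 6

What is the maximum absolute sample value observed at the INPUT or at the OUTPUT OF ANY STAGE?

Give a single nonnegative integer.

Answer: 11

Derivation:
Input: [-1, -4, 4, -1, 6, 3] (max |s|=6)
Stage 1 (DIFF): s[0]=-1, -4--1=-3, 4--4=8, -1-4=-5, 6--1=7, 3-6=-3 -> [-1, -3, 8, -5, 7, -3] (max |s|=8)
Stage 2 (ABS): |-1|=1, |-3|=3, |8|=8, |-5|=5, |7|=7, |-3|=3 -> [1, 3, 8, 5, 7, 3] (max |s|=8)
Stage 3 (OFFSET 3): 1+3=4, 3+3=6, 8+3=11, 5+3=8, 7+3=10, 3+3=6 -> [4, 6, 11, 8, 10, 6] (max |s|=11)
Stage 4 (DIFF): s[0]=4, 6-4=2, 11-6=5, 8-11=-3, 10-8=2, 6-10=-4 -> [4, 2, 5, -3, 2, -4] (max |s|=5)
Stage 5 (CLIP -5 6): clip(4,-5,6)=4, clip(2,-5,6)=2, clip(5,-5,6)=5, clip(-3,-5,6)=-3, clip(2,-5,6)=2, clip(-4,-5,6)=-4 -> [4, 2, 5, -3, 2, -4] (max |s|=5)
Overall max amplitude: 11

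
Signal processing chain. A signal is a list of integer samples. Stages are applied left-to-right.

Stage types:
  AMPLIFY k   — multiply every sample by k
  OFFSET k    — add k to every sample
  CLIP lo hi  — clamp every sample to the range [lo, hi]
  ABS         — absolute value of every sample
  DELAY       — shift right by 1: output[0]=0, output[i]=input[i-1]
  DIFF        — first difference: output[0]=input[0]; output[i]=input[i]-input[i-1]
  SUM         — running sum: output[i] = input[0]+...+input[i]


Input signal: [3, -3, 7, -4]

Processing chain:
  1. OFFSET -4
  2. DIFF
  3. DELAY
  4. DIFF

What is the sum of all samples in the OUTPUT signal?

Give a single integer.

Input: [3, -3, 7, -4]
Stage 1 (OFFSET -4): 3+-4=-1, -3+-4=-7, 7+-4=3, -4+-4=-8 -> [-1, -7, 3, -8]
Stage 2 (DIFF): s[0]=-1, -7--1=-6, 3--7=10, -8-3=-11 -> [-1, -6, 10, -11]
Stage 3 (DELAY): [0, -1, -6, 10] = [0, -1, -6, 10] -> [0, -1, -6, 10]
Stage 4 (DIFF): s[0]=0, -1-0=-1, -6--1=-5, 10--6=16 -> [0, -1, -5, 16]
Output sum: 10

Answer: 10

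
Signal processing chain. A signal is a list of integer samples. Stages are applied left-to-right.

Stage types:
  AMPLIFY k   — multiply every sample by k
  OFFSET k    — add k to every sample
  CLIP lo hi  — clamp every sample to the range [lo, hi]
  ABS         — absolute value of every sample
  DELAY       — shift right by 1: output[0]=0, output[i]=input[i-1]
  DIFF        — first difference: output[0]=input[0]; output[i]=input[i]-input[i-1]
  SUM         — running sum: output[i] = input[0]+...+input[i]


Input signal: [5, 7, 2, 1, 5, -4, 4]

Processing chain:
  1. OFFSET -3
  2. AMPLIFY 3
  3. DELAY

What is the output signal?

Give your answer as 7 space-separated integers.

Input: [5, 7, 2, 1, 5, -4, 4]
Stage 1 (OFFSET -3): 5+-3=2, 7+-3=4, 2+-3=-1, 1+-3=-2, 5+-3=2, -4+-3=-7, 4+-3=1 -> [2, 4, -1, -2, 2, -7, 1]
Stage 2 (AMPLIFY 3): 2*3=6, 4*3=12, -1*3=-3, -2*3=-6, 2*3=6, -7*3=-21, 1*3=3 -> [6, 12, -3, -6, 6, -21, 3]
Stage 3 (DELAY): [0, 6, 12, -3, -6, 6, -21] = [0, 6, 12, -3, -6, 6, -21] -> [0, 6, 12, -3, -6, 6, -21]

Answer: 0 6 12 -3 -6 6 -21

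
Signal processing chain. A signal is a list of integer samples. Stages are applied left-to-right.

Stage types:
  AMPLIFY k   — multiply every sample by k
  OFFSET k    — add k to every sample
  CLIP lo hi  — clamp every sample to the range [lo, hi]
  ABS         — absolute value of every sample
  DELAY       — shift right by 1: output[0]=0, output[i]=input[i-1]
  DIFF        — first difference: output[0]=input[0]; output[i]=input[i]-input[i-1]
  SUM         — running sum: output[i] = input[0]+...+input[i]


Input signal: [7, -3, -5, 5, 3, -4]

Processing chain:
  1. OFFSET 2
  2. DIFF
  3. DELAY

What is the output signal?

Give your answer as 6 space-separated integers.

Answer: 0 9 -10 -2 10 -2

Derivation:
Input: [7, -3, -5, 5, 3, -4]
Stage 1 (OFFSET 2): 7+2=9, -3+2=-1, -5+2=-3, 5+2=7, 3+2=5, -4+2=-2 -> [9, -1, -3, 7, 5, -2]
Stage 2 (DIFF): s[0]=9, -1-9=-10, -3--1=-2, 7--3=10, 5-7=-2, -2-5=-7 -> [9, -10, -2, 10, -2, -7]
Stage 3 (DELAY): [0, 9, -10, -2, 10, -2] = [0, 9, -10, -2, 10, -2] -> [0, 9, -10, -2, 10, -2]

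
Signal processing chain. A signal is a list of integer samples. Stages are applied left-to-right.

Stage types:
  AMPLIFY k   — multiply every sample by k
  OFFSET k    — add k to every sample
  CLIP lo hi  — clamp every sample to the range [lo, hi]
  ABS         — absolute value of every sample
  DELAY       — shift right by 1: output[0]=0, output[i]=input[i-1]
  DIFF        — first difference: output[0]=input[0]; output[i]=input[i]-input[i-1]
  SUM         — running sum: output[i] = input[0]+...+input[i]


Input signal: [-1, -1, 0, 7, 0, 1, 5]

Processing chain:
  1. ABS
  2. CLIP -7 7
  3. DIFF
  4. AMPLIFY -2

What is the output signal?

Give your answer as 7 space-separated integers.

Input: [-1, -1, 0, 7, 0, 1, 5]
Stage 1 (ABS): |-1|=1, |-1|=1, |0|=0, |7|=7, |0|=0, |1|=1, |5|=5 -> [1, 1, 0, 7, 0, 1, 5]
Stage 2 (CLIP -7 7): clip(1,-7,7)=1, clip(1,-7,7)=1, clip(0,-7,7)=0, clip(7,-7,7)=7, clip(0,-7,7)=0, clip(1,-7,7)=1, clip(5,-7,7)=5 -> [1, 1, 0, 7, 0, 1, 5]
Stage 3 (DIFF): s[0]=1, 1-1=0, 0-1=-1, 7-0=7, 0-7=-7, 1-0=1, 5-1=4 -> [1, 0, -1, 7, -7, 1, 4]
Stage 4 (AMPLIFY -2): 1*-2=-2, 0*-2=0, -1*-2=2, 7*-2=-14, -7*-2=14, 1*-2=-2, 4*-2=-8 -> [-2, 0, 2, -14, 14, -2, -8]

Answer: -2 0 2 -14 14 -2 -8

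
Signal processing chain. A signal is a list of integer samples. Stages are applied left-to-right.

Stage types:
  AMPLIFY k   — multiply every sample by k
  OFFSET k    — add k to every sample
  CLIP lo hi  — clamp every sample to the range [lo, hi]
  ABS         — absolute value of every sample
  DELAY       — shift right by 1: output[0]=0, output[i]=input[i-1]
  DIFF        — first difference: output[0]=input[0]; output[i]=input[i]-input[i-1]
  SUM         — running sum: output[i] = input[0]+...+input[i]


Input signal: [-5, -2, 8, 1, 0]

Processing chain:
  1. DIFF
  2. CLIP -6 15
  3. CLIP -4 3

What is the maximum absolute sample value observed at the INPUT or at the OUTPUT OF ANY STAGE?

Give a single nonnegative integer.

Answer: 10

Derivation:
Input: [-5, -2, 8, 1, 0] (max |s|=8)
Stage 1 (DIFF): s[0]=-5, -2--5=3, 8--2=10, 1-8=-7, 0-1=-1 -> [-5, 3, 10, -7, -1] (max |s|=10)
Stage 2 (CLIP -6 15): clip(-5,-6,15)=-5, clip(3,-6,15)=3, clip(10,-6,15)=10, clip(-7,-6,15)=-6, clip(-1,-6,15)=-1 -> [-5, 3, 10, -6, -1] (max |s|=10)
Stage 3 (CLIP -4 3): clip(-5,-4,3)=-4, clip(3,-4,3)=3, clip(10,-4,3)=3, clip(-6,-4,3)=-4, clip(-1,-4,3)=-1 -> [-4, 3, 3, -4, -1] (max |s|=4)
Overall max amplitude: 10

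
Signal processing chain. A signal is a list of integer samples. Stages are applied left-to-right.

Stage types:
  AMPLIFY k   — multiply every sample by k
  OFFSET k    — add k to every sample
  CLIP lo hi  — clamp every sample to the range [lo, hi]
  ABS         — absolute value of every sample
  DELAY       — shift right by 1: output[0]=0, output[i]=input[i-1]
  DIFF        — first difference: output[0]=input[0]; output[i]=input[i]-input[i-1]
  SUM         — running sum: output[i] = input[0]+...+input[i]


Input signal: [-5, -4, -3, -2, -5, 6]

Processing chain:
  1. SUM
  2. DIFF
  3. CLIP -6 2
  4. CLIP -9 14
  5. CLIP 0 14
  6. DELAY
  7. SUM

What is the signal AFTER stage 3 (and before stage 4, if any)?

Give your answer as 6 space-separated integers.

Input: [-5, -4, -3, -2, -5, 6]
Stage 1 (SUM): sum[0..0]=-5, sum[0..1]=-9, sum[0..2]=-12, sum[0..3]=-14, sum[0..4]=-19, sum[0..5]=-13 -> [-5, -9, -12, -14, -19, -13]
Stage 2 (DIFF): s[0]=-5, -9--5=-4, -12--9=-3, -14--12=-2, -19--14=-5, -13--19=6 -> [-5, -4, -3, -2, -5, 6]
Stage 3 (CLIP -6 2): clip(-5,-6,2)=-5, clip(-4,-6,2)=-4, clip(-3,-6,2)=-3, clip(-2,-6,2)=-2, clip(-5,-6,2)=-5, clip(6,-6,2)=2 -> [-5, -4, -3, -2, -5, 2]

Answer: -5 -4 -3 -2 -5 2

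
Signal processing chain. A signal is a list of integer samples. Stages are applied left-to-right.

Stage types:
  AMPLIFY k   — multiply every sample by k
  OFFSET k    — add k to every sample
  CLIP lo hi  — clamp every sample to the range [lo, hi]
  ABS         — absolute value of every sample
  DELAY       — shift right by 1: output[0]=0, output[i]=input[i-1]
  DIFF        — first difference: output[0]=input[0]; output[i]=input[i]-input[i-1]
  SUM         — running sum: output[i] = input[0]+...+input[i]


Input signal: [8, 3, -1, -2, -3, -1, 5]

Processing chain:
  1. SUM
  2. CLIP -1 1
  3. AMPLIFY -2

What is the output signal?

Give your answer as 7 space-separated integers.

Input: [8, 3, -1, -2, -3, -1, 5]
Stage 1 (SUM): sum[0..0]=8, sum[0..1]=11, sum[0..2]=10, sum[0..3]=8, sum[0..4]=5, sum[0..5]=4, sum[0..6]=9 -> [8, 11, 10, 8, 5, 4, 9]
Stage 2 (CLIP -1 1): clip(8,-1,1)=1, clip(11,-1,1)=1, clip(10,-1,1)=1, clip(8,-1,1)=1, clip(5,-1,1)=1, clip(4,-1,1)=1, clip(9,-1,1)=1 -> [1, 1, 1, 1, 1, 1, 1]
Stage 3 (AMPLIFY -2): 1*-2=-2, 1*-2=-2, 1*-2=-2, 1*-2=-2, 1*-2=-2, 1*-2=-2, 1*-2=-2 -> [-2, -2, -2, -2, -2, -2, -2]

Answer: -2 -2 -2 -2 -2 -2 -2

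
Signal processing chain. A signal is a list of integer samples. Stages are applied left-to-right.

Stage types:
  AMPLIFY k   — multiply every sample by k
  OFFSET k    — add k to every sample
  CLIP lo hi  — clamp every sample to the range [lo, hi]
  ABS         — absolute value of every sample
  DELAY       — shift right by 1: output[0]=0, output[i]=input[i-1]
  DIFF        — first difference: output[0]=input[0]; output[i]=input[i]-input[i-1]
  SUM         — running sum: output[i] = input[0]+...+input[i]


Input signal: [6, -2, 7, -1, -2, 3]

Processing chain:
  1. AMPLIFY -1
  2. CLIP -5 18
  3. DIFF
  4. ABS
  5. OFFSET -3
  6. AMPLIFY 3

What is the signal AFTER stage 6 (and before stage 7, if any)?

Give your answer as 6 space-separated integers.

Answer: 6 12 12 9 -6 6

Derivation:
Input: [6, -2, 7, -1, -2, 3]
Stage 1 (AMPLIFY -1): 6*-1=-6, -2*-1=2, 7*-1=-7, -1*-1=1, -2*-1=2, 3*-1=-3 -> [-6, 2, -7, 1, 2, -3]
Stage 2 (CLIP -5 18): clip(-6,-5,18)=-5, clip(2,-5,18)=2, clip(-7,-5,18)=-5, clip(1,-5,18)=1, clip(2,-5,18)=2, clip(-3,-5,18)=-3 -> [-5, 2, -5, 1, 2, -3]
Stage 3 (DIFF): s[0]=-5, 2--5=7, -5-2=-7, 1--5=6, 2-1=1, -3-2=-5 -> [-5, 7, -7, 6, 1, -5]
Stage 4 (ABS): |-5|=5, |7|=7, |-7|=7, |6|=6, |1|=1, |-5|=5 -> [5, 7, 7, 6, 1, 5]
Stage 5 (OFFSET -3): 5+-3=2, 7+-3=4, 7+-3=4, 6+-3=3, 1+-3=-2, 5+-3=2 -> [2, 4, 4, 3, -2, 2]
Stage 6 (AMPLIFY 3): 2*3=6, 4*3=12, 4*3=12, 3*3=9, -2*3=-6, 2*3=6 -> [6, 12, 12, 9, -6, 6]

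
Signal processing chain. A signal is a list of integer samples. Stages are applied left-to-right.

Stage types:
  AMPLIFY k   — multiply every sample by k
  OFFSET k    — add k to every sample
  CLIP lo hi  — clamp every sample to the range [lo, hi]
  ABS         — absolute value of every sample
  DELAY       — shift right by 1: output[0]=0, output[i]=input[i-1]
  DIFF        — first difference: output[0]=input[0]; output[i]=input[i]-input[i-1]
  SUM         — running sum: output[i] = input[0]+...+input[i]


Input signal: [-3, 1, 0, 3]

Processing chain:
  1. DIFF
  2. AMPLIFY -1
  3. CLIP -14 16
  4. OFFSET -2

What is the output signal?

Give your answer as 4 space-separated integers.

Answer: 1 -6 -1 -5

Derivation:
Input: [-3, 1, 0, 3]
Stage 1 (DIFF): s[0]=-3, 1--3=4, 0-1=-1, 3-0=3 -> [-3, 4, -1, 3]
Stage 2 (AMPLIFY -1): -3*-1=3, 4*-1=-4, -1*-1=1, 3*-1=-3 -> [3, -4, 1, -3]
Stage 3 (CLIP -14 16): clip(3,-14,16)=3, clip(-4,-14,16)=-4, clip(1,-14,16)=1, clip(-3,-14,16)=-3 -> [3, -4, 1, -3]
Stage 4 (OFFSET -2): 3+-2=1, -4+-2=-6, 1+-2=-1, -3+-2=-5 -> [1, -6, -1, -5]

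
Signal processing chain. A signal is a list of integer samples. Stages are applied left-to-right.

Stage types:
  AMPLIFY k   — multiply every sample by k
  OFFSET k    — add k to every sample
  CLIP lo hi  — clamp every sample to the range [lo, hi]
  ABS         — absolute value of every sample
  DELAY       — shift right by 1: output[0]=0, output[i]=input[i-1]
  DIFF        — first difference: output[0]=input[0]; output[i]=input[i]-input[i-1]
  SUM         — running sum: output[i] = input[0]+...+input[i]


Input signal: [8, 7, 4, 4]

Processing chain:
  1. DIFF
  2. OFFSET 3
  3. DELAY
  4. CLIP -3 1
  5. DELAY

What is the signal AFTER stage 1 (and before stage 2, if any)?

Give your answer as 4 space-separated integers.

Answer: 8 -1 -3 0

Derivation:
Input: [8, 7, 4, 4]
Stage 1 (DIFF): s[0]=8, 7-8=-1, 4-7=-3, 4-4=0 -> [8, -1, -3, 0]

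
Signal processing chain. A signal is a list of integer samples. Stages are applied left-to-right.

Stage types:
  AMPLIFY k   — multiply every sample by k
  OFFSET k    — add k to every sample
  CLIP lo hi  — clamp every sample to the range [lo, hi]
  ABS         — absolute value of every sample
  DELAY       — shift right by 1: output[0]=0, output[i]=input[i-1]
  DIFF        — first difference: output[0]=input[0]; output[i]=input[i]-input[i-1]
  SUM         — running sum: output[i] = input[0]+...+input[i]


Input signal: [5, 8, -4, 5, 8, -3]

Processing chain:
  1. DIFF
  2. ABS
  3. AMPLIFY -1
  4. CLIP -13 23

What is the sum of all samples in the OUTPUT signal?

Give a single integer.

Input: [5, 8, -4, 5, 8, -3]
Stage 1 (DIFF): s[0]=5, 8-5=3, -4-8=-12, 5--4=9, 8-5=3, -3-8=-11 -> [5, 3, -12, 9, 3, -11]
Stage 2 (ABS): |5|=5, |3|=3, |-12|=12, |9|=9, |3|=3, |-11|=11 -> [5, 3, 12, 9, 3, 11]
Stage 3 (AMPLIFY -1): 5*-1=-5, 3*-1=-3, 12*-1=-12, 9*-1=-9, 3*-1=-3, 11*-1=-11 -> [-5, -3, -12, -9, -3, -11]
Stage 4 (CLIP -13 23): clip(-5,-13,23)=-5, clip(-3,-13,23)=-3, clip(-12,-13,23)=-12, clip(-9,-13,23)=-9, clip(-3,-13,23)=-3, clip(-11,-13,23)=-11 -> [-5, -3, -12, -9, -3, -11]
Output sum: -43

Answer: -43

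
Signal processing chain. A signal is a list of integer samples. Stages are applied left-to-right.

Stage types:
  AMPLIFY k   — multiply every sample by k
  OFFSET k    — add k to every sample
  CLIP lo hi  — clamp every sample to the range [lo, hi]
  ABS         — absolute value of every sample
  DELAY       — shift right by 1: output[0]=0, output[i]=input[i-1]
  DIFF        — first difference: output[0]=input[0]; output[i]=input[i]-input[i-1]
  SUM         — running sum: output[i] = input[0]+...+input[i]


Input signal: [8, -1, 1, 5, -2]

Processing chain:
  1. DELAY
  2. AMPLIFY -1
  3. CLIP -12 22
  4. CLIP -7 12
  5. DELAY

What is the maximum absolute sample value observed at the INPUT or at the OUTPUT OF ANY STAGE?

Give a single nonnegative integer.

Input: [8, -1, 1, 5, -2] (max |s|=8)
Stage 1 (DELAY): [0, 8, -1, 1, 5] = [0, 8, -1, 1, 5] -> [0, 8, -1, 1, 5] (max |s|=8)
Stage 2 (AMPLIFY -1): 0*-1=0, 8*-1=-8, -1*-1=1, 1*-1=-1, 5*-1=-5 -> [0, -8, 1, -1, -5] (max |s|=8)
Stage 3 (CLIP -12 22): clip(0,-12,22)=0, clip(-8,-12,22)=-8, clip(1,-12,22)=1, clip(-1,-12,22)=-1, clip(-5,-12,22)=-5 -> [0, -8, 1, -1, -5] (max |s|=8)
Stage 4 (CLIP -7 12): clip(0,-7,12)=0, clip(-8,-7,12)=-7, clip(1,-7,12)=1, clip(-1,-7,12)=-1, clip(-5,-7,12)=-5 -> [0, -7, 1, -1, -5] (max |s|=7)
Stage 5 (DELAY): [0, 0, -7, 1, -1] = [0, 0, -7, 1, -1] -> [0, 0, -7, 1, -1] (max |s|=7)
Overall max amplitude: 8

Answer: 8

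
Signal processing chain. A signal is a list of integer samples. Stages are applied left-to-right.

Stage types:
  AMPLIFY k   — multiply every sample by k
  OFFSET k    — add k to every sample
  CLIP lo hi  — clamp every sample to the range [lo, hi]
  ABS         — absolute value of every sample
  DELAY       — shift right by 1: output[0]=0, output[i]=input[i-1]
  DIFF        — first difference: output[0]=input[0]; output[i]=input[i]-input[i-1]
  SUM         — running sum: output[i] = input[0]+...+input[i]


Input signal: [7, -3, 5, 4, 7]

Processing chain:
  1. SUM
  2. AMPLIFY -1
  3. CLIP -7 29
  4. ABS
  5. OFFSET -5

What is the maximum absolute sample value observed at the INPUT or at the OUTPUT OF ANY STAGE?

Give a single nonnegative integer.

Input: [7, -3, 5, 4, 7] (max |s|=7)
Stage 1 (SUM): sum[0..0]=7, sum[0..1]=4, sum[0..2]=9, sum[0..3]=13, sum[0..4]=20 -> [7, 4, 9, 13, 20] (max |s|=20)
Stage 2 (AMPLIFY -1): 7*-1=-7, 4*-1=-4, 9*-1=-9, 13*-1=-13, 20*-1=-20 -> [-7, -4, -9, -13, -20] (max |s|=20)
Stage 3 (CLIP -7 29): clip(-7,-7,29)=-7, clip(-4,-7,29)=-4, clip(-9,-7,29)=-7, clip(-13,-7,29)=-7, clip(-20,-7,29)=-7 -> [-7, -4, -7, -7, -7] (max |s|=7)
Stage 4 (ABS): |-7|=7, |-4|=4, |-7|=7, |-7|=7, |-7|=7 -> [7, 4, 7, 7, 7] (max |s|=7)
Stage 5 (OFFSET -5): 7+-5=2, 4+-5=-1, 7+-5=2, 7+-5=2, 7+-5=2 -> [2, -1, 2, 2, 2] (max |s|=2)
Overall max amplitude: 20

Answer: 20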